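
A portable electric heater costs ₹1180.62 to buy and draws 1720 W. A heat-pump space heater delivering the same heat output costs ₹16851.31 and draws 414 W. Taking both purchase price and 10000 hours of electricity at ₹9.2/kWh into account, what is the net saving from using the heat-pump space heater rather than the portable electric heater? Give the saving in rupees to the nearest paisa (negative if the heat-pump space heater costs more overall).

₹104481.31

portable electric heater: ₹1180.62 + (1720/1000) kW × 10000 h × ₹9.2 = ₹1180.62 + ₹158240 = ₹159420.62
heat-pump space heater: ₹16851.31 + (414/1000) kW × 10000 h × ₹9.2 = ₹16851.31 + ₹38088 = ₹54939.31
Saving = ₹159420.62 − ₹54939.31 = ₹104481.31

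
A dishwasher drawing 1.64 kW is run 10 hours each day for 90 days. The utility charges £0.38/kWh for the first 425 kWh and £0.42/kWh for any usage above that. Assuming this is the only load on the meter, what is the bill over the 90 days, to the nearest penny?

Runtime = 10 h/day × 90 days = 900 h
Energy = 1.64 kW × 900 h = 1476 kWh
Tier 1 (0–425 kWh): 425 × £0.38 = £161.5
Above 425 kWh: 1051 × £0.42 = £441.42
Bill = £602.92

£602.92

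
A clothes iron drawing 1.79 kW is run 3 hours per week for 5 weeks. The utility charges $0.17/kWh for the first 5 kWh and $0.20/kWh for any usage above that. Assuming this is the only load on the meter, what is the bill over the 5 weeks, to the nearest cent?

Runtime = 3 h/week × 5 weeks = 15 h
Energy = 1.79 kW × 15 h = 26.85 kWh
Tier 1 (0–5 kWh): 5 × $0.17 = $0.85
Above 5 kWh: 21.85 × $0.20 = $4.37
Bill = $5.22

$5.22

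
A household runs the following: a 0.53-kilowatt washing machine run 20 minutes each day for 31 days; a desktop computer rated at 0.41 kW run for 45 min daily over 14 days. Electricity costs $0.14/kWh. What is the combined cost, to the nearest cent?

$1.37

washing machine: Runtime = 20 min × 31 = 620 min = 10.333333… h
washing machine: 0.53 kW × 10.333333… h = 5.476666… kWh
desktop computer: Runtime = 45 min × 14 = 630 min = 10.5 h
desktop computer: 0.41 kW × 10.5 h = 4.305 kWh
Total energy = 9.781666… kWh
Cost = 9.781666… × $0.14 = $1.37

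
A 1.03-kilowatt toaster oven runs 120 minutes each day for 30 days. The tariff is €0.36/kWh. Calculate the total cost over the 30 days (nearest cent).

Runtime = 120 min × 30 = 3600 min = 60 h
Energy = 1.03 kW × 60 h = 61.8 kWh
Cost = 61.8 kWh × €0.36/kWh = €22.25

€22.25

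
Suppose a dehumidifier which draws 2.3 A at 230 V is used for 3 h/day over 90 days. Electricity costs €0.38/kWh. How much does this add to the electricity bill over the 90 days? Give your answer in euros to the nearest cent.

€54.28

Power = 2.3 A × 230 V = 529 W = 0.529 kW
Runtime = 3 h/day × 90 days = 270 h
Energy = 0.529 kW × 270 h = 142.83 kWh
Cost = 142.83 kWh × €0.38/kWh = €54.28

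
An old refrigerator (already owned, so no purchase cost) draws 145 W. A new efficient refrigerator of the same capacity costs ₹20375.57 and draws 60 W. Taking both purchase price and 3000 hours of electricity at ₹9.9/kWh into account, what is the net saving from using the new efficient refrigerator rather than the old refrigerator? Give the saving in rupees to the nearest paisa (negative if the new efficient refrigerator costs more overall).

-₹17851.07

old refrigerator: ₹0.00 + (145/1000) kW × 3000 h × ₹9.9 = ₹0.00 + ₹4306.5 = ₹4306.5
new efficient refrigerator: ₹20375.57 + (60/1000) kW × 3000 h × ₹9.9 = ₹20375.57 + ₹1782 = ₹22157.57
Saving = ₹4306.5 − ₹22157.57 = −₹17851.07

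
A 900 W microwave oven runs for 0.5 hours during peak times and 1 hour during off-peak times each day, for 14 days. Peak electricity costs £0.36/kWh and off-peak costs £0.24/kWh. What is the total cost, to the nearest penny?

£5.29

Peak energy = 0.9 kW × 0.5 h × 14 = 6.3 kWh
Off-peak energy = 0.9 kW × 1 h × 14 = 12.6 kWh
Cost = 6.3 × £0.36 + 12.6 × £0.24 = £2.268 + £3.024 = £5.29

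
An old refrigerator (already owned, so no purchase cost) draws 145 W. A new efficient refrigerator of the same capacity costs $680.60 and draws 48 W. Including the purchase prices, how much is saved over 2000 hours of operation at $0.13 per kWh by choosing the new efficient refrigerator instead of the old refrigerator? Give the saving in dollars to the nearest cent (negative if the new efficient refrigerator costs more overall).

-$655.38

old refrigerator: $0.00 + (145/1000) kW × 2000 h × $0.13 = $0.00 + $37.7 = $37.7
new efficient refrigerator: $680.60 + (48/1000) kW × 2000 h × $0.13 = $680.60 + $12.48 = $693.08
Saving = $37.7 − $693.08 = −$655.38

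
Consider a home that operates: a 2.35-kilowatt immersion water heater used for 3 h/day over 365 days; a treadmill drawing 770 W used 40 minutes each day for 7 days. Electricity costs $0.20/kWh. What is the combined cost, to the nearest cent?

immersion water heater: Runtime = 3 h/day × 365 days = 1095 h
immersion water heater: 2.35 kW × 1095 h = 2573.25 kWh
treadmill: Runtime = 40 min × 7 = 280 min = 4.666666… h
treadmill: 0.77 kW × 4.666666… h = 3.593333… kWh
Total energy = 2576.843333… kWh
Cost = 2576.843333… × $0.20 = $515.37

$515.37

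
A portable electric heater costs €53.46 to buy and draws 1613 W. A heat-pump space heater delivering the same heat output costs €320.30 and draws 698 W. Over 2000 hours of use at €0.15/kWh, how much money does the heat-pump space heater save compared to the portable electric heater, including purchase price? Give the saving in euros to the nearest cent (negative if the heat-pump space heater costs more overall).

portable electric heater: €53.46 + (1613/1000) kW × 2000 h × €0.15 = €53.46 + €483.9 = €537.36
heat-pump space heater: €320.30 + (698/1000) kW × 2000 h × €0.15 = €320.30 + €209.4 = €529.7
Saving = €537.36 − €529.7 = €7.66

€7.66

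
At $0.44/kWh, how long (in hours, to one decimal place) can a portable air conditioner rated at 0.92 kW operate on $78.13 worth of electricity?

Energy available = $78.13 ÷ $0.44/kWh = 177.5682 kWh
Hours = 177.5682 kWh ÷ 0.92 kW = 193.0 h

193.0 h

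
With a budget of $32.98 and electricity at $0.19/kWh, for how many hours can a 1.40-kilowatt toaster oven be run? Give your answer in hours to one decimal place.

Energy available = $32.98 ÷ $0.19/kWh = 173.5789 kWh
Hours = 173.5789 kWh ÷ 1.4 kW = 124.0 h

124.0 h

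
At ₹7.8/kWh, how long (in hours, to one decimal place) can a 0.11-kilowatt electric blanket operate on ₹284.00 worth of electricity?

331.0 h

Energy available = ₹284.00 ÷ ₹7.8/kWh = 36.4103 kWh
Hours = 36.4103 kWh ÷ 0.11 kW = 331.0 h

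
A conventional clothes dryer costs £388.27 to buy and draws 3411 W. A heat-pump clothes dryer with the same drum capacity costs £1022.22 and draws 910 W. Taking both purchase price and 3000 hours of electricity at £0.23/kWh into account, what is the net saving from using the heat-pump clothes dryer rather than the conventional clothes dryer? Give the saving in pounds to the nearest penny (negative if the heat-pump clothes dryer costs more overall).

conventional clothes dryer: £388.27 + (3411/1000) kW × 3000 h × £0.23 = £388.27 + £2353.59 = £2741.86
heat-pump clothes dryer: £1022.22 + (910/1000) kW × 3000 h × £0.23 = £1022.22 + £627.9 = £1650.12
Saving = £2741.86 − £1650.12 = £1091.74

£1091.74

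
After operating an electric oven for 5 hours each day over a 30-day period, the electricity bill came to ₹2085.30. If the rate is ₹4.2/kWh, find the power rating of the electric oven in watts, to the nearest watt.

3310 W

Energy = ₹2085.30 ÷ ₹4.2/kWh = 496.5 kWh
Runtime = 5 h/day × 30 days = 150 h
Power = 496.5 kWh ÷ 150 h = 3.31 kW = 3310 W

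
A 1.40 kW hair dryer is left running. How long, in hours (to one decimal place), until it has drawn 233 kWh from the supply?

Hours = 233 kWh ÷ 1.4 kW = 166.4 h

166.4 h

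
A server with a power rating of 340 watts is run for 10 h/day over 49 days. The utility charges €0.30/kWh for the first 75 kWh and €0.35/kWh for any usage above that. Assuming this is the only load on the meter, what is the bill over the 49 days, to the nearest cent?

€54.56

Runtime = 10 h/day × 49 days = 490 h
Energy = 0.34 kW × 490 h = 166.6 kWh
Tier 1 (0–75 kWh): 75 × €0.30 = €22.5
Above 75 kWh: 91.6 × €0.35 = €32.06
Bill = €54.56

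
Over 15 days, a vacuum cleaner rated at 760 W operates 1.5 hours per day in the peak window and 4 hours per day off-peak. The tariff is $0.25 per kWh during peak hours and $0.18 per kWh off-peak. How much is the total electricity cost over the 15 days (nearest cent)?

Peak energy = 0.76 kW × 1.5 h × 15 = 17.1 kWh
Off-peak energy = 0.76 kW × 4 h × 15 = 45.6 kWh
Cost = 17.1 × $0.25 + 45.6 × $0.18 = $4.275 + $8.208 = $12.48

$12.48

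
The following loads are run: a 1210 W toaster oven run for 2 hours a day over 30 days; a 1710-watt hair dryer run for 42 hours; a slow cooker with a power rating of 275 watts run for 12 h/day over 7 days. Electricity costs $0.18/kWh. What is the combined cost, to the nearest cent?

toaster oven: Runtime = 2 h/day × 30 days = 60 h
toaster oven: 1.21 kW × 60 h = 72.6 kWh
hair dryer: 1.71 kW × 42 h = 71.82 kWh
slow cooker: Runtime = 12 h/day × 7 days = 84 h
slow cooker: 0.275 kW × 84 h = 23.1 kWh
Total energy = 167.52 kWh
Cost = 167.52 × $0.18 = $30.15

$30.15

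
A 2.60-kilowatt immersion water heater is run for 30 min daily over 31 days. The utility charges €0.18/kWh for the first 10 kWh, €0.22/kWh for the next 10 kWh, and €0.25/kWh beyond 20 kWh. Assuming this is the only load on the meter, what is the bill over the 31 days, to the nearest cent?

Runtime = 30 min × 31 = 930 min = 15.5 h
Energy = 2.6 kW × 15.5 h = 40.3 kWh
Tier 1 (0–10 kWh): 10 × €0.18 = €1.8
Tier 2 (10–20 kWh): 10 × €0.22 = €2.2
Above 20 kWh: 20.3 × €0.25 = €5.075
Bill = €9.08

€9.08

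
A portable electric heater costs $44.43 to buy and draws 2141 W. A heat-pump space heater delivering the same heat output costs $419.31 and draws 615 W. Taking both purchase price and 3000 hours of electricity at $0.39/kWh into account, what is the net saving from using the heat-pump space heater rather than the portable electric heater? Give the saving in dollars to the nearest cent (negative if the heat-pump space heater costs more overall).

$1410.54

portable electric heater: $44.43 + (2141/1000) kW × 3000 h × $0.39 = $44.43 + $2504.97 = $2549.4
heat-pump space heater: $419.31 + (615/1000) kW × 3000 h × $0.39 = $419.31 + $719.55 = $1138.86
Saving = $2549.4 − $1138.86 = $1410.54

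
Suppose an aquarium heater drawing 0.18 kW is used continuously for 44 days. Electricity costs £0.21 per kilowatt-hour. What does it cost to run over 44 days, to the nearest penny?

£39.92

Runtime = 24 h × 44 = 1056 h
Energy = 0.18 kW × 1056 h = 190.08 kWh
Cost = 190.08 kWh × £0.21/kWh = £39.92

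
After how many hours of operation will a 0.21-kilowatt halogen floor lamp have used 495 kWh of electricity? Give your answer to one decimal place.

Hours = 495 kWh ÷ 0.21 kW = 2357.1 h

2357.1 h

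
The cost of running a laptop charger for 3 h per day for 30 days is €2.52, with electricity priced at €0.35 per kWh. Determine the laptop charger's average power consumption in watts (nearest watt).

80 W

Energy = €2.52 ÷ €0.35/kWh = 7.2 kWh
Runtime = 3 h/day × 30 days = 90 h
Power = 7.2 kWh ÷ 90 h = 0.08 kW = 80 W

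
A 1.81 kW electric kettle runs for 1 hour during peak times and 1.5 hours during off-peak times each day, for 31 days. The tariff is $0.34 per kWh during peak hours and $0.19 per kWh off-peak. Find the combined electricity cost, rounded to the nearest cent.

Peak energy = 1.81 kW × 1 h × 31 = 56.11 kWh
Off-peak energy = 1.81 kW × 1.5 h × 31 = 84.165 kWh
Cost = 56.11 × $0.34 + 84.165 × $0.19 = $19.0774 + $15.99135 = $35.07

$35.07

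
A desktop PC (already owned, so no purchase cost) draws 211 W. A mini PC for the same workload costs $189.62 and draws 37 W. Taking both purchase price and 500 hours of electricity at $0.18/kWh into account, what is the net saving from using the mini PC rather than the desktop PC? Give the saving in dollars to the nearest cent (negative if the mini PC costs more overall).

desktop PC: $0.00 + (211/1000) kW × 500 h × $0.18 = $0.00 + $18.99 = $18.99
mini PC: $189.62 + (37/1000) kW × 500 h × $0.18 = $189.62 + $3.33 = $192.95
Saving = $18.99 − $192.95 = −$173.96

-$173.96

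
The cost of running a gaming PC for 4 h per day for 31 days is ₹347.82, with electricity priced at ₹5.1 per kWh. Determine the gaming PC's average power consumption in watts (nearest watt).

Energy = ₹347.82 ÷ ₹5.1/kWh = 68.2 kWh
Runtime = 4 h/day × 31 days = 124 h
Power = 68.2 kWh ÷ 124 h = 0.55 kW = 550 W

550 W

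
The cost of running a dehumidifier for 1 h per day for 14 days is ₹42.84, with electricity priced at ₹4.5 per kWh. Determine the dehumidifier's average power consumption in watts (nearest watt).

Energy = ₹42.84 ÷ ₹4.5/kWh = 9.52 kWh
Runtime = 1 h/day × 14 days = 14 h
Power = 9.52 kWh ÷ 14 h = 0.68 kW = 680 W

680 W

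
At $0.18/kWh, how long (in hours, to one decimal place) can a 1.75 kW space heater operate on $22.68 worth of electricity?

Energy available = $22.68 ÷ $0.18/kWh = 126 kWh
Hours = 126 kWh ÷ 1.75 kW = 72.0 h

72.0 h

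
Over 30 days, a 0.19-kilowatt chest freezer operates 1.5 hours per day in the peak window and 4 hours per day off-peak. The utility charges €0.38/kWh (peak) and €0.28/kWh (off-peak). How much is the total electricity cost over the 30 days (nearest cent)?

€9.63

Peak energy = 0.19 kW × 1.5 h × 30 = 8.55 kWh
Off-peak energy = 0.19 kW × 4 h × 30 = 22.8 kWh
Cost = 8.55 × €0.38 + 22.8 × €0.28 = €3.249 + €6.384 = €9.63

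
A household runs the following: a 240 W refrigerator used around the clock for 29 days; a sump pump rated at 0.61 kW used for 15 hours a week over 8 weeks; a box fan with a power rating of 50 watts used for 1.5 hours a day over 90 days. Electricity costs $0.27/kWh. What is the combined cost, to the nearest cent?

refrigerator: Runtime = 24 h × 29 = 696 h
refrigerator: 0.24 kW × 696 h = 167.04 kWh
sump pump: Runtime = 15 h/week × 8 weeks = 120 h
sump pump: 0.61 kW × 120 h = 73.2 kWh
box fan: Runtime = 1.5 h/day × 90 days = 135 h
box fan: 0.05 kW × 135 h = 6.75 kWh
Total energy = 246.99 kWh
Cost = 246.99 × $0.27 = $66.69

$66.69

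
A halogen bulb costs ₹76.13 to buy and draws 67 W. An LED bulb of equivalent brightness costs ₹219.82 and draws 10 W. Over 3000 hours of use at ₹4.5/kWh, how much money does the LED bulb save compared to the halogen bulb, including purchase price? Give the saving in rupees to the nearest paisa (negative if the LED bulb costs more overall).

halogen bulb: ₹76.13 + (67/1000) kW × 3000 h × ₹4.5 = ₹76.13 + ₹904.5 = ₹980.63
LED bulb: ₹219.82 + (10/1000) kW × 3000 h × ₹4.5 = ₹219.82 + ₹135 = ₹354.82
Saving = ₹980.63 − ₹354.82 = ₹625.81

₹625.81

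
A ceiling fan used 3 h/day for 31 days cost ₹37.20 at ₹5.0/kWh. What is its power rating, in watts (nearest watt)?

Energy = ₹37.20 ÷ ₹5.0/kWh = 7.44 kWh
Runtime = 3 h/day × 31 days = 93 h
Power = 7.44 kWh ÷ 93 h = 0.08 kW = 80 W

80 W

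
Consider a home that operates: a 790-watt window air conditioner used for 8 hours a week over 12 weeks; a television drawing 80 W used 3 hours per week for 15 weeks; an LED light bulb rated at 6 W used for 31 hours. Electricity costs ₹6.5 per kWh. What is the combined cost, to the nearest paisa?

window air conditioner: Runtime = 8 h/week × 12 weeks = 96 h
window air conditioner: 0.79 kW × 96 h = 75.84 kWh
television: Runtime = 3 h/week × 15 weeks = 45 h
television: 0.08 kW × 45 h = 3.6 kWh
LED light bulb: 0.006 kW × 31 h = 0.186 kWh
Total energy = 79.626 kWh
Cost = 79.626 × ₹6.5 = ₹517.57

₹517.57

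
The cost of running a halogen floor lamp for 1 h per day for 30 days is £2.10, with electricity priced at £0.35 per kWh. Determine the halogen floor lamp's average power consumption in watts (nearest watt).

Energy = £2.10 ÷ £0.35/kWh = 6 kWh
Runtime = 1 h/day × 30 days = 30 h
Power = 6 kWh ÷ 30 h = 0.2 kW = 200 W

200 W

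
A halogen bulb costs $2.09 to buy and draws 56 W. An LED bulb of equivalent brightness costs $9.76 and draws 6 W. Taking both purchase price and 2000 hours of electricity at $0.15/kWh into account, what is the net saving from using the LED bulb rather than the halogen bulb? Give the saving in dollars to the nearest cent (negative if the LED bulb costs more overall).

halogen bulb: $2.09 + (56/1000) kW × 2000 h × $0.15 = $2.09 + $16.8 = $18.89
LED bulb: $9.76 + (6/1000) kW × 2000 h × $0.15 = $9.76 + $1.8 = $11.56
Saving = $18.89 − $11.56 = $7.33

$7.33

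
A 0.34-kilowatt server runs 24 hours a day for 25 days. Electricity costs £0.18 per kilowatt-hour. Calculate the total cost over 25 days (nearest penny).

£36.72

Runtime = 24 h × 25 = 600 h
Energy = 0.34 kW × 600 h = 204 kWh
Cost = 204 kWh × £0.18/kWh = £36.72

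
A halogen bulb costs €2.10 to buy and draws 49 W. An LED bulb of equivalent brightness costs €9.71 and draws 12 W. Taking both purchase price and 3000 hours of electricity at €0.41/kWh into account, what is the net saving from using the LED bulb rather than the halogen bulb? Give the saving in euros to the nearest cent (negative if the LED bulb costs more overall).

halogen bulb: €2.10 + (49/1000) kW × 3000 h × €0.41 = €2.10 + €60.27 = €62.37
LED bulb: €9.71 + (12/1000) kW × 3000 h × €0.41 = €9.71 + €14.76 = €24.47
Saving = €62.37 − €24.47 = €37.9

€37.90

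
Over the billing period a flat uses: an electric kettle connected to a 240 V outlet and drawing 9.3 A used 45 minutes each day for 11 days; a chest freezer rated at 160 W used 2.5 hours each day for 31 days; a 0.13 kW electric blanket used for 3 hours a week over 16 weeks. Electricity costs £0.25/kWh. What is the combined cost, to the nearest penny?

£9.26

electric kettle: Power = 9.3 A × 240 V = 2232 W = 2.232 kW
electric kettle: Runtime = 45 min × 11 = 495 min = 8.25 h
electric kettle: 2.232 kW × 8.25 h = 18.414 kWh
chest freezer: Runtime = 2.5 h/day × 31 days = 77.5 h
chest freezer: 0.16 kW × 77.5 h = 12.4 kWh
electric blanket: Runtime = 3 h/week × 16 weeks = 48 h
electric blanket: 0.13 kW × 48 h = 6.24 kWh
Total energy = 37.054 kWh
Cost = 37.054 × £0.25 = £9.26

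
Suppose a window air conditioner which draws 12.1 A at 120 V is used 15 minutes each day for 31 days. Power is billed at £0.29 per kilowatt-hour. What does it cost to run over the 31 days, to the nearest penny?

£3.26

Power = 12.1 A × 120 V = 1452 W = 1.452 kW
Runtime = 15 min × 31 = 465 min = 7.75 h
Energy = 1.452 kW × 7.75 h = 11.253 kWh
Cost = 11.253 kWh × £0.29/kWh = £3.26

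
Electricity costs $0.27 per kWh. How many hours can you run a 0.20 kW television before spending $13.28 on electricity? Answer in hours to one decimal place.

Energy available = $13.28 ÷ $0.27/kWh = 49.1852 kWh
Hours = 49.1852 kWh ÷ 0.2 kW = 245.9 h

245.9 h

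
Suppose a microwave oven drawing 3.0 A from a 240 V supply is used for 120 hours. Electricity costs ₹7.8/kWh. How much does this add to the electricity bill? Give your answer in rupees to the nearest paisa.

₹673.92

Power = 3.0 A × 240 V = 720 W = 0.72 kW
Energy = 0.72 kW × 120 h = 86.4 kWh
Cost = 86.4 kWh × ₹7.8/kWh = ₹673.92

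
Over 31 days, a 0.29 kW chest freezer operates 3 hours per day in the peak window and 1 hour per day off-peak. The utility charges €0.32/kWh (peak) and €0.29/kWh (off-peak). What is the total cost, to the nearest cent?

€11.24

Peak energy = 0.29 kW × 3 h × 31 = 26.97 kWh
Off-peak energy = 0.29 kW × 1 h × 31 = 8.99 kWh
Cost = 26.97 × €0.32 + 8.99 × €0.29 = €8.6304 + €2.6071 = €11.24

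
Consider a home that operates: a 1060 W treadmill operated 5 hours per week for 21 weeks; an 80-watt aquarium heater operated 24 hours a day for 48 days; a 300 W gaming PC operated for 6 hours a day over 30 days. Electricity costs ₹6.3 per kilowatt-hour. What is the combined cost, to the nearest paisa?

treadmill: Runtime = 5 h/week × 21 weeks = 105 h
treadmill: 1.06 kW × 105 h = 111.3 kWh
aquarium heater: Runtime = 24 h × 48 = 1152 h
aquarium heater: 0.08 kW × 1152 h = 92.16 kWh
gaming PC: Runtime = 6 h/day × 30 days = 180 h
gaming PC: 0.3 kW × 180 h = 54 kWh
Total energy = 257.46 kWh
Cost = 257.46 × ₹6.3 = ₹1622.00

₹1622.00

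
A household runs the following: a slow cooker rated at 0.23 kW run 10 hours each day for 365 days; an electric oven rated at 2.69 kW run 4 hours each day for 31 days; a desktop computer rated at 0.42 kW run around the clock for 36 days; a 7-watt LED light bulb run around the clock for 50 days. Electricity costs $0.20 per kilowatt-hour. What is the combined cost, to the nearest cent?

slow cooker: Runtime = 10 h/day × 365 days = 3650 h
slow cooker: 0.23 kW × 3650 h = 839.5 kWh
electric oven: Runtime = 4 h/day × 31 days = 124 h
electric oven: 2.69 kW × 124 h = 333.56 kWh
desktop computer: Runtime = 24 h × 36 = 864 h
desktop computer: 0.42 kW × 864 h = 362.88 kWh
LED light bulb: Runtime = 24 h × 50 = 1200 h
LED light bulb: 0.007 kW × 1200 h = 8.4 kWh
Total energy = 1544.34 kWh
Cost = 1544.34 × $0.20 = $308.87

$308.87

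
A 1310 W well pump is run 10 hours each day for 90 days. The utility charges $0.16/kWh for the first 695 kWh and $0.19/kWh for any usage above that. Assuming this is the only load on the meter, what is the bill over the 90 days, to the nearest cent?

Runtime = 10 h/day × 90 days = 900 h
Energy = 1.31 kW × 900 h = 1179 kWh
Tier 1 (0–695 kWh): 695 × $0.16 = $111.2
Above 695 kWh: 484 × $0.19 = $91.96
Bill = $203.16

$203.16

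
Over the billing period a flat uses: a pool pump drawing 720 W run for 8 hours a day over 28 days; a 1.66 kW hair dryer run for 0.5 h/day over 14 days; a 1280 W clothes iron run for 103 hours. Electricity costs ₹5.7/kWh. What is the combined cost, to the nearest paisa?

₹1737.02

pool pump: Runtime = 8 h/day × 28 days = 224 h
pool pump: 0.72 kW × 224 h = 161.28 kWh
hair dryer: Runtime = 0.5 h/day × 14 days = 7 h
hair dryer: 1.66 kW × 7 h = 11.62 kWh
clothes iron: 1.28 kW × 103 h = 131.84 kWh
Total energy = 304.74 kWh
Cost = 304.74 × ₹5.7 = ₹1737.02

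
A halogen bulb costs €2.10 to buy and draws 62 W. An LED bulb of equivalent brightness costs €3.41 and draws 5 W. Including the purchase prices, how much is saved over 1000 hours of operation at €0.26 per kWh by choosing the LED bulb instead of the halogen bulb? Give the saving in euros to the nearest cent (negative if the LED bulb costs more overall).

halogen bulb: €2.10 + (62/1000) kW × 1000 h × €0.26 = €2.10 + €16.12 = €18.22
LED bulb: €3.41 + (5/1000) kW × 1000 h × €0.26 = €3.41 + €1.3 = €4.71
Saving = €18.22 − €4.71 = €13.51

€13.51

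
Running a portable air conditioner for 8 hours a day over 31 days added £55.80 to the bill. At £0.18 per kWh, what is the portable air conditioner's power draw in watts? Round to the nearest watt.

Energy = £55.80 ÷ £0.18/kWh = 310 kWh
Runtime = 8 h/day × 31 days = 248 h
Power = 310 kWh ÷ 248 h = 1.25 kW = 1250 W

1250 W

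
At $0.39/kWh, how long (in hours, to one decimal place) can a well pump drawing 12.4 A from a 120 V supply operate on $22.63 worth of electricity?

Power = 12.4 A × 120 V = 1488 W = 1.488 kW
Energy available = $22.63 ÷ $0.39/kWh = 58.0256 kWh
Hours = 58.0256 kWh ÷ 1.488 kW = 39.0 h

39.0 h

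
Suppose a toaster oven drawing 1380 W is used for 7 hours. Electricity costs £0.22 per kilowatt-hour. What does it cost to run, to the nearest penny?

£2.13

Energy = 1.38 kW × 7 h = 9.66 kWh
Cost = 9.66 kWh × £0.22/kWh = £2.13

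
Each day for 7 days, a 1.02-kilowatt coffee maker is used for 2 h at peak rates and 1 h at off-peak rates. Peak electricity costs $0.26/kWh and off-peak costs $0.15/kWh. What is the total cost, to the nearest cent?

$4.78

Peak energy = 1.02 kW × 2 h × 7 = 14.28 kWh
Off-peak energy = 1.02 kW × 1 h × 7 = 7.14 kWh
Cost = 14.28 × $0.26 + 7.14 × $0.15 = $3.7128 + $1.071 = $4.78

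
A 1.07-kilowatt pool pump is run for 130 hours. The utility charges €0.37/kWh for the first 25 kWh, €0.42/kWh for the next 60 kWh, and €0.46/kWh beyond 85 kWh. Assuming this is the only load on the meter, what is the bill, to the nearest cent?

Energy = 1.07 kW × 130 h = 139.1 kWh
Tier 1 (0–25 kWh): 25 × €0.37 = €9.25
Tier 2 (25–85 kWh): 60 × €0.42 = €25.2
Above 85 kWh: 54.1 × €0.46 = €24.886
Bill = €59.34

€59.34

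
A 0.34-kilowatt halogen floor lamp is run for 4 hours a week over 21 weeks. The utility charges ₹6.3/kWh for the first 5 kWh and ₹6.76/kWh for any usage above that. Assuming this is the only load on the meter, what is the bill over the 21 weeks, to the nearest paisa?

₹190.77

Runtime = 4 h/week × 21 weeks = 84 h
Energy = 0.34 kW × 84 h = 28.56 kWh
Tier 1 (0–5 kWh): 5 × ₹6.3 = ₹31.5
Above 5 kWh: 23.56 × ₹6.76 = ₹159.2656
Bill = ₹190.77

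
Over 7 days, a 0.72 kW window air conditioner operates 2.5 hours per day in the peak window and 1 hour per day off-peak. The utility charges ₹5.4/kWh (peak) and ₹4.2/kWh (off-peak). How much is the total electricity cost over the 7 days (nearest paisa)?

Peak energy = 0.72 kW × 2.5 h × 7 = 12.6 kWh
Off-peak energy = 0.72 kW × 1 h × 7 = 5.04 kWh
Cost = 12.6 × ₹5.4 + 5.04 × ₹4.2 = ₹68.04 + ₹21.168 = ₹89.21

₹89.21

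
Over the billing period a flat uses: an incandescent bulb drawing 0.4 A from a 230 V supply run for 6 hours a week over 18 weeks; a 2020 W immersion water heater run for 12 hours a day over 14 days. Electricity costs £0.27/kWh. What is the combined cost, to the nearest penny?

incandescent bulb: Power = 0.4 A × 230 V = 92 W = 0.092 kW
incandescent bulb: Runtime = 6 h/week × 18 weeks = 108 h
incandescent bulb: 0.092 kW × 108 h = 9.936 kWh
immersion water heater: Runtime = 12 h/day × 14 days = 168 h
immersion water heater: 2.02 kW × 168 h = 339.36 kWh
Total energy = 349.296 kWh
Cost = 349.296 × £0.27 = £94.31

£94.31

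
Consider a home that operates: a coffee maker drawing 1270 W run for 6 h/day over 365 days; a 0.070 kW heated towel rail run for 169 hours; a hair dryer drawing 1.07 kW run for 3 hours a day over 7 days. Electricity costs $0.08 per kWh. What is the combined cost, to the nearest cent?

$225.25

coffee maker: Runtime = 6 h/day × 365 days = 2190 h
coffee maker: 1.27 kW × 2190 h = 2781.3 kWh
heated towel rail: 0.07 kW × 169 h = 11.83 kWh
hair dryer: Runtime = 3 h/day × 7 days = 21 h
hair dryer: 1.07 kW × 21 h = 22.47 kWh
Total energy = 2815.6 kWh
Cost = 2815.6 × $0.08 = $225.25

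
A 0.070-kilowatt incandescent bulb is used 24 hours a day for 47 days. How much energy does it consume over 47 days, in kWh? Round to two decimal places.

78.96 kWh

Runtime = 24 h × 47 = 1128 h
Energy = 0.07 kW × 1128 h = 78.96 kWh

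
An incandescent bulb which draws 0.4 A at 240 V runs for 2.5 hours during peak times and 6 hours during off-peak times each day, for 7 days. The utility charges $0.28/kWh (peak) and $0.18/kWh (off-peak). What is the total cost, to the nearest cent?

Power = 0.4 A × 240 V = 96 W = 0.096 kW
Peak energy = 0.096 kW × 2.5 h × 7 = 1.68 kWh
Off-peak energy = 0.096 kW × 6 h × 7 = 4.032 kWh
Cost = 1.68 × $0.28 + 4.032 × $0.18 = $0.4704 + $0.72576 = $1.20

$1.20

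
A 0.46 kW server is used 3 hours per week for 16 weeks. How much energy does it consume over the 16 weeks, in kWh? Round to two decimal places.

Runtime = 3 h/week × 16 weeks = 48 h
Energy = 0.46 kW × 48 h = 22.08 kWh

22.08 kWh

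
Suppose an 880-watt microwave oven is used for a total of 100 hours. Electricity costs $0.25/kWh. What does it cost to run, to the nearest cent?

Energy = 0.88 kW × 100 h = 88 kWh
Cost = 88 kWh × $0.25/kWh = $22.00

$22.00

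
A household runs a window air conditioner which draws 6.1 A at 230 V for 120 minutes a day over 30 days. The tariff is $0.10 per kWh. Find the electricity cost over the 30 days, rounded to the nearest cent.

$8.42

Power = 6.1 A × 230 V = 1403 W = 1.403 kW
Runtime = 120 min × 30 = 3600 min = 60 h
Energy = 1.403 kW × 60 h = 84.18 kWh
Cost = 84.18 kWh × $0.10/kWh = $8.42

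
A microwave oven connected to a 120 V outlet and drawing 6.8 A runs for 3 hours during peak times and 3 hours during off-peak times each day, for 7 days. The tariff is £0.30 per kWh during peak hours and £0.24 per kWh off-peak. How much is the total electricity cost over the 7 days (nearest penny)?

£9.25

Power = 6.8 A × 120 V = 816 W = 0.816 kW
Peak energy = 0.816 kW × 3 h × 7 = 17.136 kWh
Off-peak energy = 0.816 kW × 3 h × 7 = 17.136 kWh
Cost = 17.136 × £0.30 + 17.136 × £0.24 = £5.1408 + £4.11264 = £9.25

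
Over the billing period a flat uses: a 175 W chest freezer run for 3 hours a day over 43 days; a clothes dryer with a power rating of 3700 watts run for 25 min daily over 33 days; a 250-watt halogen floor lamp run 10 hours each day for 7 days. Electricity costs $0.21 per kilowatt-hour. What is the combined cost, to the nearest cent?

chest freezer: Runtime = 3 h/day × 43 days = 129 h
chest freezer: 0.175 kW × 129 h = 22.575 kWh
clothes dryer: Runtime = 25 min × 33 = 825 min = 13.75 h
clothes dryer: 3.7 kW × 13.75 h = 50.875 kWh
halogen floor lamp: Runtime = 10 h/day × 7 days = 70 h
halogen floor lamp: 0.25 kW × 70 h = 17.5 kWh
Total energy = 90.95 kWh
Cost = 90.95 × $0.21 = $19.10

$19.10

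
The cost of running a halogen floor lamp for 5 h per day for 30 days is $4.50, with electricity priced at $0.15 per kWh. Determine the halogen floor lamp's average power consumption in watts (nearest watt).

Energy = $4.50 ÷ $0.15/kWh = 30 kWh
Runtime = 5 h/day × 30 days = 150 h
Power = 30 kWh ÷ 150 h = 0.2 kW = 200 W

200 W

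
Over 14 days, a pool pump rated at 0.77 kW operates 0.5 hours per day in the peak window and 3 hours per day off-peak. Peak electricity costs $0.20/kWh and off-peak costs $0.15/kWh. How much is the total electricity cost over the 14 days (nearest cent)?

$5.93

Peak energy = 0.77 kW × 0.5 h × 14 = 5.39 kWh
Off-peak energy = 0.77 kW × 3 h × 14 = 32.34 kWh
Cost = 5.39 × $0.20 + 32.34 × $0.15 = $1.078 + $4.851 = $5.93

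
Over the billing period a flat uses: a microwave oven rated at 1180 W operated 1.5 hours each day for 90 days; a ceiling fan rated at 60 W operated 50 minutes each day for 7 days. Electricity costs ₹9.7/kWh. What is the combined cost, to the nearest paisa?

microwave oven: Runtime = 1.5 h/day × 90 days = 135 h
microwave oven: 1.18 kW × 135 h = 159.3 kWh
ceiling fan: Runtime = 50 min × 7 = 350 min = 5.833333… h
ceiling fan: 0.06 kW × 5.833333… h = 0.35 kWh
Total energy = 159.65 kWh
Cost = 159.65 × ₹9.7 = ₹1548.61

₹1548.61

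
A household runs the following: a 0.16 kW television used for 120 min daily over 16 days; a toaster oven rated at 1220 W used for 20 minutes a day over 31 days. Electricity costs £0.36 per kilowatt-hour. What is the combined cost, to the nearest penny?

£6.38

television: Runtime = 120 min × 16 = 1920 min = 32 h
television: 0.16 kW × 32 h = 5.12 kWh
toaster oven: Runtime = 20 min × 31 = 620 min = 10.333333… h
toaster oven: 1.22 kW × 10.333333… h = 12.606666… kWh
Total energy = 17.726666… kWh
Cost = 17.726666… × £0.36 = £6.38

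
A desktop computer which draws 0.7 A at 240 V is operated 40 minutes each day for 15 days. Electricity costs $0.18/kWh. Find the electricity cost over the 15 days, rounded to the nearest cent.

Power = 0.7 A × 240 V = 168 W = 0.168 kW
Runtime = 40 min × 15 = 600 min = 10 h
Energy = 0.168 kW × 10 h = 1.68 kWh
Cost = 1.68 kWh × $0.18/kWh = $0.30

$0.30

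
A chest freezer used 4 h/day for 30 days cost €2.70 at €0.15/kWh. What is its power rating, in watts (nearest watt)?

150 W

Energy = €2.70 ÷ €0.15/kWh = 18 kWh
Runtime = 4 h/day × 30 days = 120 h
Power = 18 kWh ÷ 120 h = 0.15 kW = 150 W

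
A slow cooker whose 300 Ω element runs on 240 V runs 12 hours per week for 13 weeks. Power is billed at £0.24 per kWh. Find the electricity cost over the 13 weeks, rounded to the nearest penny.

£7.19

Power = V²/R = 240²/300 = 192 W = 0.192 kW
Runtime = 12 h/week × 13 weeks = 156 h
Energy = 0.192 kW × 156 h = 29.952 kWh
Cost = 29.952 kWh × £0.24/kWh = £7.19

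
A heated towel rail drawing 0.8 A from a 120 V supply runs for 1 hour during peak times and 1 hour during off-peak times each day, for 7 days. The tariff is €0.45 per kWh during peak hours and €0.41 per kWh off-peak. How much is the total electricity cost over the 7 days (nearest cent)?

Power = 0.8 A × 120 V = 96 W = 0.096 kW
Peak energy = 0.096 kW × 1 h × 7 = 0.672 kWh
Off-peak energy = 0.096 kW × 1 h × 7 = 0.672 kWh
Cost = 0.672 × €0.45 + 0.672 × €0.41 = €0.3024 + €0.27552 = €0.58

€0.58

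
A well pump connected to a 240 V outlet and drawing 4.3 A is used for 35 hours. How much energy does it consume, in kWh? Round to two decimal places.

Power = 4.3 A × 240 V = 1032 W = 1.032 kW
Energy = 1.032 kW × 35 h = 36.12 kWh

36.12 kWh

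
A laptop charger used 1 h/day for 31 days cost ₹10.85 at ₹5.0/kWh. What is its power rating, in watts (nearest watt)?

Energy = ₹10.85 ÷ ₹5.0/kWh = 2.17 kWh
Runtime = 1 h/day × 31 days = 31 h
Power = 2.17 kWh ÷ 31 h = 0.07 kW = 70 W

70 W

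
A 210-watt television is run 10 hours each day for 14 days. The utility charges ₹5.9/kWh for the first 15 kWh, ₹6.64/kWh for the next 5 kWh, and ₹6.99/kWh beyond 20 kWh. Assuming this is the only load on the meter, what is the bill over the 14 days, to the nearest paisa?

Runtime = 10 h/day × 14 days = 140 h
Energy = 0.21 kW × 140 h = 29.4 kWh
Tier 1 (0–15 kWh): 15 × ₹5.9 = ₹88.5
Tier 2 (15–20 kWh): 5 × ₹6.64 = ₹33.2
Above 20 kWh: 9.4 × ₹6.99 = ₹65.706
Bill = ₹187.41

₹187.41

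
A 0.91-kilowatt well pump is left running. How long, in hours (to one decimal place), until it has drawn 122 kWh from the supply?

Hours = 122 kWh ÷ 0.91 kW = 134.1 h

134.1 h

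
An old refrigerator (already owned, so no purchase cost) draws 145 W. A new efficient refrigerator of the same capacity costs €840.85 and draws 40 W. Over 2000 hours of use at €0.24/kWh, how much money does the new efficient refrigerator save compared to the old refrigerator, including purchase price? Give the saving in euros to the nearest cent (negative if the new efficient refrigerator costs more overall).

old refrigerator: €0.00 + (145/1000) kW × 2000 h × €0.24 = €0.00 + €69.6 = €69.6
new efficient refrigerator: €840.85 + (40/1000) kW × 2000 h × €0.24 = €840.85 + €19.2 = €860.05
Saving = €69.6 − €860.05 = −€790.45

-€790.45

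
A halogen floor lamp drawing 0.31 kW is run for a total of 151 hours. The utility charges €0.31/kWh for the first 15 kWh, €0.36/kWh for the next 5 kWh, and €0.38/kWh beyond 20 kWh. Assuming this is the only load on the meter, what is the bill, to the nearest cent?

€16.64

Energy = 0.31 kW × 151 h = 46.81 kWh
Tier 1 (0–15 kWh): 15 × €0.31 = €4.65
Tier 2 (15–20 kWh): 5 × €0.36 = €1.8
Above 20 kWh: 26.81 × €0.38 = €10.1878
Bill = €16.64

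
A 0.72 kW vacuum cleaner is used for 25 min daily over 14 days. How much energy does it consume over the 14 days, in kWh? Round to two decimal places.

4.20 kWh

Runtime = 25 min × 14 = 350 min = 5.833333… h
Energy = 0.72 kW × 5.833333… h = 4.2 kWh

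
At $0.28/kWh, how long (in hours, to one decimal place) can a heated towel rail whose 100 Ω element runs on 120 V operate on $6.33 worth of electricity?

157.0 h

Power = V²/R = 120²/100 = 144 W = 0.144 kW
Energy available = $6.33 ÷ $0.28/kWh = 22.6071 kWh
Hours = 22.6071 kWh ÷ 0.144 kW = 157.0 h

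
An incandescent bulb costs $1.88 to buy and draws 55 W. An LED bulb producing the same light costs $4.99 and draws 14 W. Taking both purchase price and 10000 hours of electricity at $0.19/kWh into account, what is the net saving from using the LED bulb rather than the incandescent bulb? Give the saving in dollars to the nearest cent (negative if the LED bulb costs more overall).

$74.79

incandescent bulb: $1.88 + (55/1000) kW × 10000 h × $0.19 = $1.88 + $104.5 = $106.38
LED bulb: $4.99 + (14/1000) kW × 10000 h × $0.19 = $4.99 + $26.6 = $31.59
Saving = $106.38 − $31.59 = $74.79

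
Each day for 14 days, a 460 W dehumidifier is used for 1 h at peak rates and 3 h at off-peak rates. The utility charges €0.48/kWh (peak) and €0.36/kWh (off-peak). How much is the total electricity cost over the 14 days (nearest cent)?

Peak energy = 0.46 kW × 1 h × 14 = 6.44 kWh
Off-peak energy = 0.46 kW × 3 h × 14 = 19.32 kWh
Cost = 6.44 × €0.48 + 19.32 × €0.36 = €3.0912 + €6.9552 = €10.05

€10.05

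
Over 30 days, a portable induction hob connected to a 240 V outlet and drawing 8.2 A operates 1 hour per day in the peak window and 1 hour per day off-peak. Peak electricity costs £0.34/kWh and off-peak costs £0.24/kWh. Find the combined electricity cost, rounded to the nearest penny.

£34.24

Power = 8.2 A × 240 V = 1968 W = 1.968 kW
Peak energy = 1.968 kW × 1 h × 30 = 59.04 kWh
Off-peak energy = 1.968 kW × 1 h × 30 = 59.04 kWh
Cost = 59.04 × £0.34 + 59.04 × £0.24 = £20.0736 + £14.1696 = £34.24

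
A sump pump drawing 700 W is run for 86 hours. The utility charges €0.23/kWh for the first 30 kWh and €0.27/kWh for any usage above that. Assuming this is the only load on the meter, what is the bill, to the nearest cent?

Energy = 0.7 kW × 86 h = 60.2 kWh
Tier 1 (0–30 kWh): 30 × €0.23 = €6.9
Above 30 kWh: 30.2 × €0.27 = €8.154
Bill = €15.05

€15.05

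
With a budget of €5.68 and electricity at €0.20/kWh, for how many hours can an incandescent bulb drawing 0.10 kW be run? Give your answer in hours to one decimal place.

Energy available = €5.68 ÷ €0.20/kWh = 28.4 kWh
Hours = 28.4 kWh ÷ 0.1 kW = 284.0 h

284.0 h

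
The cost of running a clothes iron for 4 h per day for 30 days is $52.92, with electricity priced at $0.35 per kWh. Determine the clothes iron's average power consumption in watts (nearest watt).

1260 W

Energy = $52.92 ÷ $0.35/kWh = 151.2 kWh
Runtime = 4 h/day × 30 days = 120 h
Power = 151.2 kWh ÷ 120 h = 1.26 kW = 1260 W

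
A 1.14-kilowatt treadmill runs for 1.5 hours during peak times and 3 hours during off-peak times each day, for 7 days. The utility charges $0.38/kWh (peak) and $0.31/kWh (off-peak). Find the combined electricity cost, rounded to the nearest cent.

$11.97

Peak energy = 1.14 kW × 1.5 h × 7 = 11.97 kWh
Off-peak energy = 1.14 kW × 3 h × 7 = 23.94 kWh
Cost = 11.97 × $0.38 + 23.94 × $0.31 = $4.5486 + $7.4214 = $11.97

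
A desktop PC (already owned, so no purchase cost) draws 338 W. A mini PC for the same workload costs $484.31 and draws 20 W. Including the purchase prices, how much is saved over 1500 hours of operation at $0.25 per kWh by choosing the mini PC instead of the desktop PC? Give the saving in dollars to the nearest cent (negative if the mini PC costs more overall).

-$365.06

desktop PC: $0.00 + (338/1000) kW × 1500 h × $0.25 = $0.00 + $126.75 = $126.75
mini PC: $484.31 + (20/1000) kW × 1500 h × $0.25 = $484.31 + $7.5 = $491.81
Saving = $126.75 − $491.81 = −$365.06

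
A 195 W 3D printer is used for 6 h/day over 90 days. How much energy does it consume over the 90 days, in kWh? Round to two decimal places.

105.30 kWh

Runtime = 6 h/day × 90 days = 540 h
Energy = 0.195 kW × 540 h = 105.3 kWh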